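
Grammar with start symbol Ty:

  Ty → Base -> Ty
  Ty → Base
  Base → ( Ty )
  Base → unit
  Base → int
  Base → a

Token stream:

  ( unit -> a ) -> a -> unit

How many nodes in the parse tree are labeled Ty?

[Ty [Base ( [Ty [Base unit] -> [Ty [Base a]]] )] -> [Ty [Base a] -> [Ty [Base unit]]]]

5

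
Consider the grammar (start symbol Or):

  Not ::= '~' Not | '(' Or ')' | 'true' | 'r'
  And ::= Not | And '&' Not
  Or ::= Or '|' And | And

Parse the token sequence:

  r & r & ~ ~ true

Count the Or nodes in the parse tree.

[Or [And [And [And [Not r]] & [Not r]] & [Not ~ [Not ~ [Not true]]]]]

1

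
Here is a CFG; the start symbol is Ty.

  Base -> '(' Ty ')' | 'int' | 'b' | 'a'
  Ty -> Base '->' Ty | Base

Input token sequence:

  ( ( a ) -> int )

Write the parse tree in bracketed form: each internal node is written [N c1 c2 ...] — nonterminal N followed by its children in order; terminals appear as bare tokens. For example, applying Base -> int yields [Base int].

[Ty [Base ( [Ty [Base ( [Ty [Base a]] )] -> [Ty [Base int]]] )]]

Ty
Base
( Ty )
( Base -> Ty )
( ( Ty ) -> Ty )
( ( Base ) -> Ty )
( ( a ) -> Ty )
( ( a ) -> Base )
( ( a ) -> int )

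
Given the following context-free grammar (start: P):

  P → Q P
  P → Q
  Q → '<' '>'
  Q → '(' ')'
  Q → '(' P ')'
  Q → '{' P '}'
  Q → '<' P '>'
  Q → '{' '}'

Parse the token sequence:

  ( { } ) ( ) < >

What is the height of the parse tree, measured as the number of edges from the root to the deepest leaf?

4

[P [Q ( [P [Q { }]] )] [P [Q ( )] [P [Q < >]]]]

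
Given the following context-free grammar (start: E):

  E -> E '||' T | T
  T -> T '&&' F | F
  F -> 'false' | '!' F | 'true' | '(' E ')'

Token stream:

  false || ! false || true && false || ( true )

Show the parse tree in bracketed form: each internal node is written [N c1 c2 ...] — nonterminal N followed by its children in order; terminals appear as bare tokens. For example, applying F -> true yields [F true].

[E [E [E [E [T [F false]]] || [T [F ! [F false]]]] || [T [T [F true]] && [F false]]] || [T [F ( [E [T [F true]]] )]]]

E
E || T
E || T || T
E || T || T || T
T || T || T || T
F || T || T || T
false || T || T || T
false || F || T || T
false || ! F || T || T
false || ! false || T || T
false || ! false || T && F || T
false || ! false || F && F || T
false || ! false || true && F || T
false || ! false || true && false || T
false || ! false || true && false || F
false || ! false || true && false || ( E )
false || ! false || true && false || ( T )
false || ! false || true && false || ( F )
false || ! false || true && false || ( true )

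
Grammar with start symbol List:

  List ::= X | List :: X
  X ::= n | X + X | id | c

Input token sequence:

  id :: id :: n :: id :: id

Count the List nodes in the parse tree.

[List [List [List [List [List [X id]] :: [X id]] :: [X n]] :: [X id]] :: [X id]]

5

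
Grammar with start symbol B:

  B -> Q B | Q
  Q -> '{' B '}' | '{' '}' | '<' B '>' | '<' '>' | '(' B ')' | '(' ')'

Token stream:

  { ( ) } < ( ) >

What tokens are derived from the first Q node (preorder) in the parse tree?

{ ( ) }

[B [Q { [B [Q ( )]] }] [B [Q < [B [Q ( )]] >]]]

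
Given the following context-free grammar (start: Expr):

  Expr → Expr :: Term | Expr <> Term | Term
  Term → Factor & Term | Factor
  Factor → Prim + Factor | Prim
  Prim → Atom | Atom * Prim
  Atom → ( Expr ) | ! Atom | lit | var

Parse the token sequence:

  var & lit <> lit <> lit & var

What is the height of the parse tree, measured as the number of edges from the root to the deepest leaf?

[Expr [Expr [Expr [Term [Factor [Prim [Atom var]]] & [Term [Factor [Prim [Atom lit]]]]]] <> [Term [Factor [Prim [Atom lit]]]]] <> [Term [Factor [Prim [Atom lit]]] & [Term [Factor [Prim [Atom var]]]]]]

8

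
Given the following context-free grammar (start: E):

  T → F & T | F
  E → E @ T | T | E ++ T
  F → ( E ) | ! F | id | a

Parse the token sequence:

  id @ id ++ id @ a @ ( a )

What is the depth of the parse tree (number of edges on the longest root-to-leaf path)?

7

[E [E [E [E [E [T [F id]]] @ [T [F id]]] ++ [T [F id]]] @ [T [F a]]] @ [T [F ( [E [T [F a]]] )]]]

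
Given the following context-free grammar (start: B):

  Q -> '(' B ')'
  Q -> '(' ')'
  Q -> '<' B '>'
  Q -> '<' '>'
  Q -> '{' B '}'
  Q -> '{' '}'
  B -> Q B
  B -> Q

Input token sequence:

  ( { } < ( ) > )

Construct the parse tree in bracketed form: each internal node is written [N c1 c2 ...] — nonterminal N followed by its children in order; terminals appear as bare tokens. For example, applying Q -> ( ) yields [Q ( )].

B
Q
( B )
( Q B )
( { } B )
( { } Q )
( { } < B > )
( { } < Q > )
( { } < ( ) > )

[B [Q ( [B [Q { }] [B [Q < [B [Q ( )]] >]]] )]]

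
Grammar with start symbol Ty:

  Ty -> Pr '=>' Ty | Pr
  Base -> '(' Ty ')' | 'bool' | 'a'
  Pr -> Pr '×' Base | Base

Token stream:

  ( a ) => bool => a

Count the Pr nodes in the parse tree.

4

[Ty [Pr [Base ( [Ty [Pr [Base a]]] )]] => [Ty [Pr [Base bool]] => [Ty [Pr [Base a]]]]]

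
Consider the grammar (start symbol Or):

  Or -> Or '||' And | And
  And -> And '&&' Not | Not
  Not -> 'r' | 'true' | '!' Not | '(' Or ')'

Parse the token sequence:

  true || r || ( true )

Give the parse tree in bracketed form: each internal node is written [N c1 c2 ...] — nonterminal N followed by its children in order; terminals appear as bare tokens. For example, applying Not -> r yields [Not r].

Or
Or || And
Or || And || And
And || And || And
Not || And || And
true || And || And
true || Not || And
true || r || And
true || r || Not
true || r || ( Or )
true || r || ( And )
true || r || ( Not )
true || r || ( true )

[Or [Or [Or [And [Not true]]] || [And [Not r]]] || [And [Not ( [Or [And [Not true]]] )]]]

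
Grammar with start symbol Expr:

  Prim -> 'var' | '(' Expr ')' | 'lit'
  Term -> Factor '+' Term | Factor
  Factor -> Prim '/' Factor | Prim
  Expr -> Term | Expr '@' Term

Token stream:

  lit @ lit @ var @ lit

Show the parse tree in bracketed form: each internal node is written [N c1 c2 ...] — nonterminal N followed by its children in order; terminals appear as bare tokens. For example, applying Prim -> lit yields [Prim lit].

Expr
Expr @ Term
Expr @ Term @ Term
Expr @ Term @ Term @ Term
Term @ Term @ Term @ Term
Factor @ Term @ Term @ Term
Prim @ Term @ Term @ Term
lit @ Term @ Term @ Term
lit @ Factor @ Term @ Term
lit @ Prim @ Term @ Term
lit @ lit @ Term @ Term
lit @ lit @ Factor @ Term
lit @ lit @ Prim @ Term
lit @ lit @ var @ Term
lit @ lit @ var @ Factor
lit @ lit @ var @ Prim
lit @ lit @ var @ lit

[Expr [Expr [Expr [Expr [Term [Factor [Prim lit]]]] @ [Term [Factor [Prim lit]]]] @ [Term [Factor [Prim var]]]] @ [Term [Factor [Prim lit]]]]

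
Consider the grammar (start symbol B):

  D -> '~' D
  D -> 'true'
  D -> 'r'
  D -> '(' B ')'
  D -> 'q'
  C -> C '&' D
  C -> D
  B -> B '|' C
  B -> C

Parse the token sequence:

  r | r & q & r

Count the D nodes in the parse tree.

4

[B [B [C [D r]]] | [C [C [C [D r]] & [D q]] & [D r]]]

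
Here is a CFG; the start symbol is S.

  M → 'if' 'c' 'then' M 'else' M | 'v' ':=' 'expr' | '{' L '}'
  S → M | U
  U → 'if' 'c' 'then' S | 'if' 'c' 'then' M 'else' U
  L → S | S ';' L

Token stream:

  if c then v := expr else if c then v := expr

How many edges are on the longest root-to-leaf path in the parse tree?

[S [U if c then [M v := expr] else [U if c then [S [M v := expr]]]]]

5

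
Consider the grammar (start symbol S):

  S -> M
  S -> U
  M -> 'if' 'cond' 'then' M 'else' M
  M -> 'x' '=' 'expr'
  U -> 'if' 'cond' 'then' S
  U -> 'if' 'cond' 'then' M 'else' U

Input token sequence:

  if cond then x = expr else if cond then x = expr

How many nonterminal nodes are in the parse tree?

6

[S [U if cond then [M x = expr] else [U if cond then [S [M x = expr]]]]]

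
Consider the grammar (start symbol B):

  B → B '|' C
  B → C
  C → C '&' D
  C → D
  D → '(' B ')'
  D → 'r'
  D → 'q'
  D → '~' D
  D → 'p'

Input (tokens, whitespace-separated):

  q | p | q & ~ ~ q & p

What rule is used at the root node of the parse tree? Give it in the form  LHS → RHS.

[B [B [B [C [D q]]] | [C [D p]]] | [C [C [C [D q]] & [D ~ [D ~ [D q]]]] & [D p]]]

B → B '|' C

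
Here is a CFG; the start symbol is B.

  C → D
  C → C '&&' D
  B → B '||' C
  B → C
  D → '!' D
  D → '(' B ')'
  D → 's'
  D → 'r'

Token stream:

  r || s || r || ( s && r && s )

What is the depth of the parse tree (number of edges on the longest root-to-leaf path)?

8

[B [B [B [B [C [D r]]] || [C [D s]]] || [C [D r]]] || [C [D ( [B [C [C [C [D s]] && [D r]] && [D s]]] )]]]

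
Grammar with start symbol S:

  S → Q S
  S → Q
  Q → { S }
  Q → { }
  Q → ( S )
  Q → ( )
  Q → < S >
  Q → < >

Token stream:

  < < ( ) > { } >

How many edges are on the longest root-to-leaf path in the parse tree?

6

[S [Q < [S [Q < [S [Q ( )]] >] [S [Q { }]]] >]]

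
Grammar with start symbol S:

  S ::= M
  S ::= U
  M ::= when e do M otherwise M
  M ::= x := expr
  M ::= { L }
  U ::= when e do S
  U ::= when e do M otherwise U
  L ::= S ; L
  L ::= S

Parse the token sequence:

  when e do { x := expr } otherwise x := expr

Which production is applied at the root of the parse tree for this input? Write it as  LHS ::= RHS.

[S [M when e do [M { [L [S [M x := expr]]] }] otherwise [M x := expr]]]

S ::= M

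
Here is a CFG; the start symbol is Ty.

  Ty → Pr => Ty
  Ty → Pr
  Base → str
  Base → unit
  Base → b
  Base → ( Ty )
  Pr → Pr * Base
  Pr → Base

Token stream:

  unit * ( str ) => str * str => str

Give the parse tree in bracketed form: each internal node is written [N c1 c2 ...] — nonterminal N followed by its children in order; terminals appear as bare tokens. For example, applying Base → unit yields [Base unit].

[Ty [Pr [Pr [Base unit]] * [Base ( [Ty [Pr [Base str]]] )]] => [Ty [Pr [Pr [Base str]] * [Base str]] => [Ty [Pr [Base str]]]]]

Ty
Pr => Ty
Pr * Base => Ty
Base * Base => Ty
unit * Base => Ty
unit * ( Ty ) => Ty
unit * ( Pr ) => Ty
unit * ( Base ) => Ty
unit * ( str ) => Ty
unit * ( str ) => Pr => Ty
unit * ( str ) => Pr * Base => Ty
unit * ( str ) => Base * Base => Ty
unit * ( str ) => str * Base => Ty
unit * ( str ) => str * str => Ty
unit * ( str ) => str * str => Pr
unit * ( str ) => str * str => Base
unit * ( str ) => str * str => str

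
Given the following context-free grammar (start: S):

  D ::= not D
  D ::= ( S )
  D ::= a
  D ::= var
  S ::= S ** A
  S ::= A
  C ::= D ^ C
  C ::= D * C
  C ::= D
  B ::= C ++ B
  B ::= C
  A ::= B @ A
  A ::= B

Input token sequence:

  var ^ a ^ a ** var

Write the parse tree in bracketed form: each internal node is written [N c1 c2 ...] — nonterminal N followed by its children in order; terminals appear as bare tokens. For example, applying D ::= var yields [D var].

[S [S [A [B [C [D var] ^ [C [D a] ^ [C [D a]]]]]]] ** [A [B [C [D var]]]]]

S
S ** A
A ** A
B ** A
C ** A
D ^ C ** A
var ^ C ** A
var ^ D ^ C ** A
var ^ a ^ C ** A
var ^ a ^ D ** A
var ^ a ^ a ** A
var ^ a ^ a ** B
var ^ a ^ a ** C
var ^ a ^ a ** D
var ^ a ^ a ** var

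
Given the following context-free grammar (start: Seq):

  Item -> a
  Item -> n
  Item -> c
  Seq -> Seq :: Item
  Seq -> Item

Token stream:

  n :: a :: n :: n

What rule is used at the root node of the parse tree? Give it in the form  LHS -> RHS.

[Seq [Seq [Seq [Seq [Item n]] :: [Item a]] :: [Item n]] :: [Item n]]

Seq -> Seq :: Item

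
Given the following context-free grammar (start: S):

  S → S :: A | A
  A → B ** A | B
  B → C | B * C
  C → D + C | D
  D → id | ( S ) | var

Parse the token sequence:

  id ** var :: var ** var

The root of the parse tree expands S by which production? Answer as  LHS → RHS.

S → S :: A

[S [S [A [B [C [D id]]] ** [A [B [C [D var]]]]]] :: [A [B [C [D var]]] ** [A [B [C [D var]]]]]]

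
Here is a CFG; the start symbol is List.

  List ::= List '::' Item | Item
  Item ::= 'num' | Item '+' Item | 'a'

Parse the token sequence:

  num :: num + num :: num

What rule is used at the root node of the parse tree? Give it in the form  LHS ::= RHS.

List ::= List '::' Item

[List [List [List [Item num]] :: [Item [Item num] + [Item num]]] :: [Item num]]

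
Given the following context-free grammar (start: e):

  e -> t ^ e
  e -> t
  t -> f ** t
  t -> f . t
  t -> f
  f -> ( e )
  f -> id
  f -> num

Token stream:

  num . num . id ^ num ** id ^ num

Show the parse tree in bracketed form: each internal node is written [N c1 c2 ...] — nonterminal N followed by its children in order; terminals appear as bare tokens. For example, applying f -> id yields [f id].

[e [t [f num] . [t [f num] . [t [f id]]]] ^ [e [t [f num] ** [t [f id]]] ^ [e [t [f num]]]]]

e
t ^ e
f . t ^ e
num . t ^ e
num . f . t ^ e
num . num . t ^ e
num . num . f ^ e
num . num . id ^ e
num . num . id ^ t ^ e
num . num . id ^ f ** t ^ e
num . num . id ^ num ** t ^ e
num . num . id ^ num ** f ^ e
num . num . id ^ num ** id ^ e
num . num . id ^ num ** id ^ t
num . num . id ^ num ** id ^ f
num . num . id ^ num ** id ^ num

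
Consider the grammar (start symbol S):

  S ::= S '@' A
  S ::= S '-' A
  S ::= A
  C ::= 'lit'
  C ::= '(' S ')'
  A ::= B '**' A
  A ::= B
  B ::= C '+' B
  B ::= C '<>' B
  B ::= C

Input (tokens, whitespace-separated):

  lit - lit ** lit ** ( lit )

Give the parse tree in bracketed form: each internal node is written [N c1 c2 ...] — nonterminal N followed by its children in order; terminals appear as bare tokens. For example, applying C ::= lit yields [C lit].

S
S - A
A - A
B - A
C - A
lit - A
lit - B ** A
lit - C ** A
lit - lit ** A
lit - lit ** B ** A
lit - lit ** C ** A
lit - lit ** lit ** A
lit - lit ** lit ** B
lit - lit ** lit ** C
lit - lit ** lit ** ( S )
lit - lit ** lit ** ( A )
lit - lit ** lit ** ( B )
lit - lit ** lit ** ( C )
lit - lit ** lit ** ( lit )

[S [S [A [B [C lit]]]] - [A [B [C lit]] ** [A [B [C lit]] ** [A [B [C ( [S [A [B [C lit]]]] )]]]]]]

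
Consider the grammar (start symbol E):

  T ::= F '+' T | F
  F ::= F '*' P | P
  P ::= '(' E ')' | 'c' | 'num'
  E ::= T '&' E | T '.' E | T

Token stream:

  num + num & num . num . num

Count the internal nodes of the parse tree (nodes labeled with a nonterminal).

19

[E [T [F [P num]] + [T [F [P num]]]] & [E [T [F [P num]]] . [E [T [F [P num]]] . [E [T [F [P num]]]]]]]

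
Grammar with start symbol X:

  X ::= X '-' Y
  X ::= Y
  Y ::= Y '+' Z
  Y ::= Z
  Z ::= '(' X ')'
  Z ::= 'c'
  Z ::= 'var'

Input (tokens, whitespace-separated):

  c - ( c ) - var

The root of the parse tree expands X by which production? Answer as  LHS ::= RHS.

X ::= X '-' Y

[X [X [X [Y [Z c]]] - [Y [Z ( [X [Y [Z c]]] )]]] - [Y [Z var]]]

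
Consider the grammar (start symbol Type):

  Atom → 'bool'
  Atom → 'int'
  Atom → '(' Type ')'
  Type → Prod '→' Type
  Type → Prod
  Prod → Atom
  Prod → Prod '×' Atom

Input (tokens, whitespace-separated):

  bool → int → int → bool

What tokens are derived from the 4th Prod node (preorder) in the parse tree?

bool

[Type [Prod [Atom bool]] → [Type [Prod [Atom int]] → [Type [Prod [Atom int]] → [Type [Prod [Atom bool]]]]]]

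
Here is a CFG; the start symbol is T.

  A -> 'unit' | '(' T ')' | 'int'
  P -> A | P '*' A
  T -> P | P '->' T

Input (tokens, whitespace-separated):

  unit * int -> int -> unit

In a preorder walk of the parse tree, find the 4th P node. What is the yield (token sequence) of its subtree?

[T [P [P [A unit]] * [A int]] -> [T [P [A int]] -> [T [P [A unit]]]]]

unit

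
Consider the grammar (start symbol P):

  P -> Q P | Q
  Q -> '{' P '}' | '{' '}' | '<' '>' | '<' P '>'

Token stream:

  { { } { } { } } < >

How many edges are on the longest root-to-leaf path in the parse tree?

[P [Q { [P [Q { }] [P [Q { }] [P [Q { }]]]] }] [P [Q < >]]]

6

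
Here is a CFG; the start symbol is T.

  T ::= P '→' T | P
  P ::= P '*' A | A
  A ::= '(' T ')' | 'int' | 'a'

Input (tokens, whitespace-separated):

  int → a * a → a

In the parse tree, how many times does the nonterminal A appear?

4

[T [P [A int]] → [T [P [P [A a]] * [A a]] → [T [P [A a]]]]]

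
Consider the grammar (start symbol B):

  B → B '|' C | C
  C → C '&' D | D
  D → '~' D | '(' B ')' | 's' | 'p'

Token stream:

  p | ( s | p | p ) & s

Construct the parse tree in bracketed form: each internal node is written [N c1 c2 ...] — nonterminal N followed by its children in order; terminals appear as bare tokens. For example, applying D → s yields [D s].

B
B | C
C | C
D | C
p | C
p | C & D
p | D & D
p | ( B ) & D
p | ( B | C ) & D
p | ( B | C | C ) & D
p | ( C | C | C ) & D
p | ( D | C | C ) & D
p | ( s | C | C ) & D
p | ( s | D | C ) & D
p | ( s | p | C ) & D
p | ( s | p | D ) & D
p | ( s | p | p ) & D
p | ( s | p | p ) & s

[B [B [C [D p]]] | [C [C [D ( [B [B [B [C [D s]]] | [C [D p]]] | [C [D p]]] )]] & [D s]]]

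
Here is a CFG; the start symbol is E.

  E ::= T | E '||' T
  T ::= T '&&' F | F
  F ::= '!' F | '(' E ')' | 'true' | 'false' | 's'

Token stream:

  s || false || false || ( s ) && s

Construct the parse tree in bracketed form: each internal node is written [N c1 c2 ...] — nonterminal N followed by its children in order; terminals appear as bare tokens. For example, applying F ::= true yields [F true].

E
E || T
E || T || T
E || T || T || T
T || T || T || T
F || T || T || T
s || T || T || T
s || F || T || T
s || false || T || T
s || false || F || T
s || false || false || T
s || false || false || T && F
s || false || false || F && F
s || false || false || ( E ) && F
s || false || false || ( T ) && F
s || false || false || ( F ) && F
s || false || false || ( s ) && F
s || false || false || ( s ) && s

[E [E [E [E [T [F s]]] || [T [F false]]] || [T [F false]]] || [T [T [F ( [E [T [F s]]] )]] && [F s]]]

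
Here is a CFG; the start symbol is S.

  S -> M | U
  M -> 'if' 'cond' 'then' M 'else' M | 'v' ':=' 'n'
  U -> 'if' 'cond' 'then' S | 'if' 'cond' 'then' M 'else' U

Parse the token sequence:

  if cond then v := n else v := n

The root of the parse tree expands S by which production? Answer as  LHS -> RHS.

[S [M if cond then [M v := n] else [M v := n]]]

S -> M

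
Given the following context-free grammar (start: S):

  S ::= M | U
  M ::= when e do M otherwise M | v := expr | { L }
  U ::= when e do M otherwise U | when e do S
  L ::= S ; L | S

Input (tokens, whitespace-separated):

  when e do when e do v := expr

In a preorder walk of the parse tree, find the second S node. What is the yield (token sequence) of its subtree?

when e do v := expr

[S [U when e do [S [U when e do [S [M v := expr]]]]]]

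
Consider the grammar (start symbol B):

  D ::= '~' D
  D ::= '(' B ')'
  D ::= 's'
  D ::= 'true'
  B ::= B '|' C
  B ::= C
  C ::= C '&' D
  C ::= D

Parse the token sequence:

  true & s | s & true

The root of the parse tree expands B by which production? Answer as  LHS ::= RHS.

B ::= B '|' C

[B [B [C [C [D true]] & [D s]]] | [C [C [D s]] & [D true]]]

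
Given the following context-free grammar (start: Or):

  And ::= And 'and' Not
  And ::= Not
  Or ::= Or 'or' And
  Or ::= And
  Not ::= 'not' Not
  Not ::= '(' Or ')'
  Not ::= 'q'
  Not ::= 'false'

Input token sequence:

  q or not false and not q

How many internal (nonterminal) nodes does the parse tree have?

10

[Or [Or [And [Not q]]] or [And [And [Not not [Not false]]] and [Not not [Not q]]]]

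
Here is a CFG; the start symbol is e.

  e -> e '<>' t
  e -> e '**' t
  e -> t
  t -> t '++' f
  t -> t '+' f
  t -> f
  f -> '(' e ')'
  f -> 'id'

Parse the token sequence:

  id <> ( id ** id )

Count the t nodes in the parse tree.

[e [e [t [f id]]] <> [t [f ( [e [e [t [f id]]] ** [t [f id]]] )]]]

4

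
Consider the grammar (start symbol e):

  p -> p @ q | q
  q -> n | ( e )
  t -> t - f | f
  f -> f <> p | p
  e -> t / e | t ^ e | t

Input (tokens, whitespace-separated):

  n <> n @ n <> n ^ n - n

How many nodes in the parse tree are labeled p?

6

[e [t [f [f [f [p [q n]]] <> [p [p [q n]] @ [q n]]] <> [p [q n]]]] ^ [e [t [t [f [p [q n]]]] - [f [p [q n]]]]]]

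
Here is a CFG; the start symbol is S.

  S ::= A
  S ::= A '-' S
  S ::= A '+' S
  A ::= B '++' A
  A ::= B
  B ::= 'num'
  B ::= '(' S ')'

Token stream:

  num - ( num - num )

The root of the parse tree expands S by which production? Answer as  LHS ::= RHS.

S ::= A '-' S

[S [A [B num]] - [S [A [B ( [S [A [B num]] - [S [A [B num]]]] )]]]]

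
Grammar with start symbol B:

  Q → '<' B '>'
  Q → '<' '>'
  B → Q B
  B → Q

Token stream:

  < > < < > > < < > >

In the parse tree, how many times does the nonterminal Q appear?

5

[B [Q < >] [B [Q < [B [Q < >]] >] [B [Q < [B [Q < >]] >]]]]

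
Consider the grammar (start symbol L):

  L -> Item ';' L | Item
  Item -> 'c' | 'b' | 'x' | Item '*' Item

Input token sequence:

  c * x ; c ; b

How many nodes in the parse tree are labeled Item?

[L [Item [Item c] * [Item x]] ; [L [Item c] ; [L [Item b]]]]

5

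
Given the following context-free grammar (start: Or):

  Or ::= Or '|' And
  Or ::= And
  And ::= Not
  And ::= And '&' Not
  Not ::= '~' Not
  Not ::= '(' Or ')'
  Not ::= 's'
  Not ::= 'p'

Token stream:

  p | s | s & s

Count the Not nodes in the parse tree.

[Or [Or [Or [And [Not p]]] | [And [Not s]]] | [And [And [Not s]] & [Not s]]]

4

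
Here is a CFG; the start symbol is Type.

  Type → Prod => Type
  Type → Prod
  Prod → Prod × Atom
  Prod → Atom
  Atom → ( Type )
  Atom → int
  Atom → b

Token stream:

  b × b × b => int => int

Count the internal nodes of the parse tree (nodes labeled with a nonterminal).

[Type [Prod [Prod [Prod [Atom b]] × [Atom b]] × [Atom b]] => [Type [Prod [Atom int]] => [Type [Prod [Atom int]]]]]

13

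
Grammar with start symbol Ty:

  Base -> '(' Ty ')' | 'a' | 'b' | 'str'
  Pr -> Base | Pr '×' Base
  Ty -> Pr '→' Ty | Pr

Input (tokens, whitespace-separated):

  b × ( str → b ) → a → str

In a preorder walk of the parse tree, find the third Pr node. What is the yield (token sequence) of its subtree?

[Ty [Pr [Pr [Base b]] × [Base ( [Ty [Pr [Base str]] → [Ty [Pr [Base b]]]] )]] → [Ty [Pr [Base a]] → [Ty [Pr [Base str]]]]]

str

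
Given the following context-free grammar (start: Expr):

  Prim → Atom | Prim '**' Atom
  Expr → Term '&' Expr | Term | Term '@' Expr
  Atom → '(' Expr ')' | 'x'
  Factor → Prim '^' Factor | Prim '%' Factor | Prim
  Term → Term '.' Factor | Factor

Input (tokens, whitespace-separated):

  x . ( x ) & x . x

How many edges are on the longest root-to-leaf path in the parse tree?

10

[Expr [Term [Term [Factor [Prim [Atom x]]]] . [Factor [Prim [Atom ( [Expr [Term [Factor [Prim [Atom x]]]]] )]]]] & [Expr [Term [Term [Factor [Prim [Atom x]]]] . [Factor [Prim [Atom x]]]]]]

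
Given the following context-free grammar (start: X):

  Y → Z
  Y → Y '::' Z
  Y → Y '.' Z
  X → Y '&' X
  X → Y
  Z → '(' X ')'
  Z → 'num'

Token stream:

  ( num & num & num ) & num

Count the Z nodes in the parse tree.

[X [Y [Z ( [X [Y [Z num]] & [X [Y [Z num]] & [X [Y [Z num]]]]] )]] & [X [Y [Z num]]]]

5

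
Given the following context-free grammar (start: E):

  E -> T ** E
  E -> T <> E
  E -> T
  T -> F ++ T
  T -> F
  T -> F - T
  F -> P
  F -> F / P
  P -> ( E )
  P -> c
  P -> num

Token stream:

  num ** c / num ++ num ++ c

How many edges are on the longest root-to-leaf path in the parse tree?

7

[E [T [F [P num]]] ** [E [T [F [F [P c]] / [P num]] ++ [T [F [P num]] ++ [T [F [P c]]]]]]]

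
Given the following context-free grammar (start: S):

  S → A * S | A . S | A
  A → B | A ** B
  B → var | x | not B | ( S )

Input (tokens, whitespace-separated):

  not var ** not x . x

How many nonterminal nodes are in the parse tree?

[S [A [A [B not [B var]]] ** [B not [B x]]] . [S [A [B x]]]]

10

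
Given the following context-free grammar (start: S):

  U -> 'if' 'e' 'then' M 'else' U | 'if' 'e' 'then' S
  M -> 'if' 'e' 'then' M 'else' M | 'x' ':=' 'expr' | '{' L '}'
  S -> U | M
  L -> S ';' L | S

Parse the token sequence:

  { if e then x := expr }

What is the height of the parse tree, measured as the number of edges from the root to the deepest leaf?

7

[S [M { [L [S [U if e then [S [M x := expr]]]]] }]]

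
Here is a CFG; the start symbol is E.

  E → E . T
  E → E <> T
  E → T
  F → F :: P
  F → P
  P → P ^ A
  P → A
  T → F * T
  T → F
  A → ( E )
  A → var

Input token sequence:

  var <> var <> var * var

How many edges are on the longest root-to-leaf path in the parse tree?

7

[E [E [E [T [F [P [A var]]]]] <> [T [F [P [A var]]]]] <> [T [F [P [A var]]] * [T [F [P [A var]]]]]]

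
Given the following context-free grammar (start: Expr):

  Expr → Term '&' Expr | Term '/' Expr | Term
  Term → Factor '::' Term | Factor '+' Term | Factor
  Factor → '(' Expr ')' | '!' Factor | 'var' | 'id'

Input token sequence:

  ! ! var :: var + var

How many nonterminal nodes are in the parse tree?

[Expr [Term [Factor ! [Factor ! [Factor var]]] :: [Term [Factor var] + [Term [Factor var]]]]]

9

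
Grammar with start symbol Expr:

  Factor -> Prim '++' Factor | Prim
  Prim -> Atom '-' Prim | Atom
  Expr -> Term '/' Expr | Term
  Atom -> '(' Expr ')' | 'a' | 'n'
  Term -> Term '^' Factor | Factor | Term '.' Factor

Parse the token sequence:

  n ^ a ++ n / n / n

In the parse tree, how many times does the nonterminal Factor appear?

5

[Expr [Term [Term [Factor [Prim [Atom n]]]] ^ [Factor [Prim [Atom a]] ++ [Factor [Prim [Atom n]]]]] / [Expr [Term [Factor [Prim [Atom n]]]] / [Expr [Term [Factor [Prim [Atom n]]]]]]]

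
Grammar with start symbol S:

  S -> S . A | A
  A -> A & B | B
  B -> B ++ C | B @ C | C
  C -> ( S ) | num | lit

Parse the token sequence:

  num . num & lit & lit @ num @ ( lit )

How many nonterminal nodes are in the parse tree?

22

[S [S [A [B [C num]]]] . [A [A [A [B [C num]]] & [B [C lit]]] & [B [B [B [C lit]] @ [C num]] @ [C ( [S [A [B [C lit]]]] )]]]]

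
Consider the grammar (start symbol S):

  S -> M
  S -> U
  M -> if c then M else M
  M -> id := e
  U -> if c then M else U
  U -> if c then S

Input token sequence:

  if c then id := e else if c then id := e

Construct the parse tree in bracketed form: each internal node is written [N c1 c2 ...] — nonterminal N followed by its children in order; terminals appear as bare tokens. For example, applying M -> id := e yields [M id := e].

S
U
if c then M else U
if c then id := e else U
if c then id := e else if c then S
if c then id := e else if c then M
if c then id := e else if c then id := e

[S [U if c then [M id := e] else [U if c then [S [M id := e]]]]]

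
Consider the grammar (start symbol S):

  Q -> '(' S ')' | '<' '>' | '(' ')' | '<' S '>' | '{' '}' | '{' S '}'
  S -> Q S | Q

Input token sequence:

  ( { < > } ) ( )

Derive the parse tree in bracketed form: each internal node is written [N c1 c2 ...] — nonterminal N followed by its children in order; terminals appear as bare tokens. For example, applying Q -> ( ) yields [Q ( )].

[S [Q ( [S [Q { [S [Q < >]] }]] )] [S [Q ( )]]]

S
Q S
( S ) S
( Q ) S
( { S } ) S
( { Q } ) S
( { < > } ) S
( { < > } ) Q
( { < > } ) ( )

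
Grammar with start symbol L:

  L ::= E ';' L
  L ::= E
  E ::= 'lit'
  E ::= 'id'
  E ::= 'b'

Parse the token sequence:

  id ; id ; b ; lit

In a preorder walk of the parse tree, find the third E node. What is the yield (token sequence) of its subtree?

[L [E id] ; [L [E id] ; [L [E b] ; [L [E lit]]]]]

b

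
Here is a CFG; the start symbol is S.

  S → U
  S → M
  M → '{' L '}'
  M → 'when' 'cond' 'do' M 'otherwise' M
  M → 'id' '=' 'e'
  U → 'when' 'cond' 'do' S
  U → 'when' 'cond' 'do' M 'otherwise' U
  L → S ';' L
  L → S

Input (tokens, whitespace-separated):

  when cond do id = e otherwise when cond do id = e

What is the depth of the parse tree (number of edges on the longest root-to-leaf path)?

[S [U when cond do [M id = e] otherwise [U when cond do [S [M id = e]]]]]

5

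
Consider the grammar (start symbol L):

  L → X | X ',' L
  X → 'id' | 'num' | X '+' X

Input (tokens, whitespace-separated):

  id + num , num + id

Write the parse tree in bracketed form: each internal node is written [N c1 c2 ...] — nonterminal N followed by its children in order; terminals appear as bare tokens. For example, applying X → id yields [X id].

[L [X [X id] + [X num]] , [L [X [X num] + [X id]]]]

L
X , L
X + X , L
id + X , L
id + num , L
id + num , X
id + num , X + X
id + num , num + X
id + num , num + id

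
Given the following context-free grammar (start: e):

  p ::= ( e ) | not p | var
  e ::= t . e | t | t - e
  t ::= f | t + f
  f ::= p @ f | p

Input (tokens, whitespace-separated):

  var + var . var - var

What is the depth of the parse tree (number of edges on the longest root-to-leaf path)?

6

[e [t [t [f [p var]]] + [f [p var]]] . [e [t [f [p var]]] - [e [t [f [p var]]]]]]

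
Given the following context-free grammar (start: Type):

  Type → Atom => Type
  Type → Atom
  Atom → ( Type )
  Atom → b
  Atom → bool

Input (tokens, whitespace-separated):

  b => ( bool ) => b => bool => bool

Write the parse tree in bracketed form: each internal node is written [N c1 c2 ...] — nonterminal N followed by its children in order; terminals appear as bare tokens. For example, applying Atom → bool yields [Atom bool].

[Type [Atom b] => [Type [Atom ( [Type [Atom bool]] )] => [Type [Atom b] => [Type [Atom bool] => [Type [Atom bool]]]]]]

Type
Atom => Type
b => Type
b => Atom => Type
b => ( Type ) => Type
b => ( Atom ) => Type
b => ( bool ) => Type
b => ( bool ) => Atom => Type
b => ( bool ) => b => Type
b => ( bool ) => b => Atom => Type
b => ( bool ) => b => bool => Type
b => ( bool ) => b => bool => Atom
b => ( bool ) => b => bool => bool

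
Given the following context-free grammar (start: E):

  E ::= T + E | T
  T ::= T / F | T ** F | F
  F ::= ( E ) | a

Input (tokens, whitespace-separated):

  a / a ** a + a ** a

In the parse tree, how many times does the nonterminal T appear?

[E [T [T [T [F a]] / [F a]] ** [F a]] + [E [T [T [F a]] ** [F a]]]]

5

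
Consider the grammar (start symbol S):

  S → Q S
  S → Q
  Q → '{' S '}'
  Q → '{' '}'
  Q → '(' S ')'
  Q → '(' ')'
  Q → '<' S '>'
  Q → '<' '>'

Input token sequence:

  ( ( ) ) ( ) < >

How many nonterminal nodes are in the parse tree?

8

[S [Q ( [S [Q ( )]] )] [S [Q ( )] [S [Q < >]]]]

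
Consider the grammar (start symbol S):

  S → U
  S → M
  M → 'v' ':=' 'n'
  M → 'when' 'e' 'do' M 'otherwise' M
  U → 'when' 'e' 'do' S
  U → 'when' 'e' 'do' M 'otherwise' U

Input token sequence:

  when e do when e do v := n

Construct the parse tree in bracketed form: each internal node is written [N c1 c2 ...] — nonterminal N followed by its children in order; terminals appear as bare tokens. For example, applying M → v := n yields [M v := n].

S
U
when e do S
when e do U
when e do when e do S
when e do when e do M
when e do when e do v := n

[S [U when e do [S [U when e do [S [M v := n]]]]]]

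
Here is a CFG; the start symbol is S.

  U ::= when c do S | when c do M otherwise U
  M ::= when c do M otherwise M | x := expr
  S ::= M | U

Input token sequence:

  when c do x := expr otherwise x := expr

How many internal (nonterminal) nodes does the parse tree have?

4

[S [M when c do [M x := expr] otherwise [M x := expr]]]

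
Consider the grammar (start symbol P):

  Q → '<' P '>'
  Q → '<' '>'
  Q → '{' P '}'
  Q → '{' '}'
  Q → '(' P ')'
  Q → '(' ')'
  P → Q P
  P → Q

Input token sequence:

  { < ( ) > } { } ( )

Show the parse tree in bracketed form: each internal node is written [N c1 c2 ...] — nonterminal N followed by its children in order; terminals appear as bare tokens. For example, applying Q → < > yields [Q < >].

[P [Q { [P [Q < [P [Q ( )]] >]] }] [P [Q { }] [P [Q ( )]]]]

P
Q P
{ P } P
{ Q } P
{ < P > } P
{ < Q > } P
{ < ( ) > } P
{ < ( ) > } Q P
{ < ( ) > } { } P
{ < ( ) > } { } Q
{ < ( ) > } { } ( )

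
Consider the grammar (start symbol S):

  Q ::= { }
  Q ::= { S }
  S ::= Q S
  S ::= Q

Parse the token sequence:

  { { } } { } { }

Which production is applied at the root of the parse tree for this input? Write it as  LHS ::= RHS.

[S [Q { [S [Q { }]] }] [S [Q { }] [S [Q { }]]]]

S ::= Q S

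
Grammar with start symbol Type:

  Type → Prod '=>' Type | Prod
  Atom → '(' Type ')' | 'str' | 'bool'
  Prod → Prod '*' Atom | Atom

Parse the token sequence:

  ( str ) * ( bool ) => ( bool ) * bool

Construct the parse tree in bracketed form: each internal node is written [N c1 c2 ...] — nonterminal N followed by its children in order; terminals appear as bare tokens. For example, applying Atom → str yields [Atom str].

[Type [Prod [Prod [Atom ( [Type [Prod [Atom str]]] )]] * [Atom ( [Type [Prod [Atom bool]]] )]] => [Type [Prod [Prod [Atom ( [Type [Prod [Atom bool]]] )]] * [Atom bool]]]]

Type
Prod => Type
Prod * Atom => Type
Atom * Atom => Type
( Type ) * Atom => Type
( Prod ) * Atom => Type
( Atom ) * Atom => Type
( str ) * Atom => Type
( str ) * ( Type ) => Type
( str ) * ( Prod ) => Type
( str ) * ( Atom ) => Type
( str ) * ( bool ) => Type
( str ) * ( bool ) => Prod
( str ) * ( bool ) => Prod * Atom
( str ) * ( bool ) => Atom * Atom
( str ) * ( bool ) => ( Type ) * Atom
( str ) * ( bool ) => ( Prod ) * Atom
( str ) * ( bool ) => ( Atom ) * Atom
( str ) * ( bool ) => ( bool ) * Atom
( str ) * ( bool ) => ( bool ) * bool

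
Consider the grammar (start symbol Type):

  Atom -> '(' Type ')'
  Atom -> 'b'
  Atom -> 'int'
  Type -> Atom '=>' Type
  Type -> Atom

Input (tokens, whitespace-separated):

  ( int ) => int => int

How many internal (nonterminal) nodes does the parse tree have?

[Type [Atom ( [Type [Atom int]] )] => [Type [Atom int] => [Type [Atom int]]]]

8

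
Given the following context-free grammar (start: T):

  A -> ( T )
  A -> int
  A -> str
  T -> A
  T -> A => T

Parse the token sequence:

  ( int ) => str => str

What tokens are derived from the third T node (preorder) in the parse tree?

str => str

[T [A ( [T [A int]] )] => [T [A str] => [T [A str]]]]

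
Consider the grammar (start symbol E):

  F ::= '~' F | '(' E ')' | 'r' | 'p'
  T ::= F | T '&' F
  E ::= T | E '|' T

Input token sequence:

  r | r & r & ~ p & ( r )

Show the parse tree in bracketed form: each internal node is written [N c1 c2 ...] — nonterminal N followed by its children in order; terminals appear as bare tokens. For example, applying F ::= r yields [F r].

[E [E [T [F r]]] | [T [T [T [T [F r]] & [F r]] & [F ~ [F p]]] & [F ( [E [T [F r]]] )]]]

E
E | T
T | T
F | T
r | T
r | T & F
r | T & F & F
r | T & F & F & F
r | F & F & F & F
r | r & F & F & F
r | r & r & F & F
r | r & r & ~ F & F
r | r & r & ~ p & F
r | r & r & ~ p & ( E )
r | r & r & ~ p & ( T )
r | r & r & ~ p & ( F )
r | r & r & ~ p & ( r )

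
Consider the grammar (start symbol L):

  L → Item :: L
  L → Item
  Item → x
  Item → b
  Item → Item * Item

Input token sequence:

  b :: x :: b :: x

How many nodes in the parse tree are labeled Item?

4

[L [Item b] :: [L [Item x] :: [L [Item b] :: [L [Item x]]]]]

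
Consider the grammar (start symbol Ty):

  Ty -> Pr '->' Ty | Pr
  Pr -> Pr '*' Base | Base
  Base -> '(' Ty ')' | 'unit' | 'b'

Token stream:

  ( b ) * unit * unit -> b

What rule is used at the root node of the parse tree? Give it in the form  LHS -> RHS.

Ty -> Pr '->' Ty

[Ty [Pr [Pr [Pr [Base ( [Ty [Pr [Base b]]] )]] * [Base unit]] * [Base unit]] -> [Ty [Pr [Base b]]]]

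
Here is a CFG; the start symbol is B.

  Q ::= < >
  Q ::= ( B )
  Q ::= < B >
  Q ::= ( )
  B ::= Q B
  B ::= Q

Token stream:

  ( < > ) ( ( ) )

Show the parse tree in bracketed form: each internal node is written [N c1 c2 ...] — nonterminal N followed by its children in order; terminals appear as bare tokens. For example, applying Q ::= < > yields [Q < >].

[B [Q ( [B [Q < >]] )] [B [Q ( [B [Q ( )]] )]]]

B
Q B
( B ) B
( Q ) B
( < > ) B
( < > ) Q
( < > ) ( B )
( < > ) ( Q )
( < > ) ( ( ) )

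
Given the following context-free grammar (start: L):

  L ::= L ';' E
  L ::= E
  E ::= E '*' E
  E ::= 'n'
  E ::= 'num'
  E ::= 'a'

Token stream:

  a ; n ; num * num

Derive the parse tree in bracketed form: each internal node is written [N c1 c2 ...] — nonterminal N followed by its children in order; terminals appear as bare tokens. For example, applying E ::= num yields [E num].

L
L ; E
L ; E ; E
E ; E ; E
a ; E ; E
a ; n ; E
a ; n ; E * E
a ; n ; num * E
a ; n ; num * num

[L [L [L [E a]] ; [E n]] ; [E [E num] * [E num]]]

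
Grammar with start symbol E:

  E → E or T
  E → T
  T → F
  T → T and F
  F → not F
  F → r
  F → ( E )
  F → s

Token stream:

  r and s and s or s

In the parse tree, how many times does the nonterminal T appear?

[E [E [T [T [T [F r]] and [F s]] and [F s]]] or [T [F s]]]

4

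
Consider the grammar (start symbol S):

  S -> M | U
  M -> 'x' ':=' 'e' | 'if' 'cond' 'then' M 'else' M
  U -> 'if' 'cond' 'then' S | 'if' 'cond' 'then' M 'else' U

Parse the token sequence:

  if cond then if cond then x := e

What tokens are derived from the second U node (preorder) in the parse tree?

[S [U if cond then [S [U if cond then [S [M x := e]]]]]]

if cond then x := e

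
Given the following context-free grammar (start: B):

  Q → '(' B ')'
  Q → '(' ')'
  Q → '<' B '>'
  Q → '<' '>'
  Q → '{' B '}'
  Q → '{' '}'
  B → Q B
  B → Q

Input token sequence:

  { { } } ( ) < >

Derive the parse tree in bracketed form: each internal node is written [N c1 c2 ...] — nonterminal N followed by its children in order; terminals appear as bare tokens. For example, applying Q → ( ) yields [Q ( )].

[B [Q { [B [Q { }]] }] [B [Q ( )] [B [Q < >]]]]

B
Q B
{ B } B
{ Q } B
{ { } } B
{ { } } Q B
{ { } } ( ) B
{ { } } ( ) Q
{ { } } ( ) < >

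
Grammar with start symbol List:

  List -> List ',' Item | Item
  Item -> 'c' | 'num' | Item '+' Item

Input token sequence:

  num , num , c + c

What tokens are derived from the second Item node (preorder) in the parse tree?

num

[List [List [List [Item num]] , [Item num]] , [Item [Item c] + [Item c]]]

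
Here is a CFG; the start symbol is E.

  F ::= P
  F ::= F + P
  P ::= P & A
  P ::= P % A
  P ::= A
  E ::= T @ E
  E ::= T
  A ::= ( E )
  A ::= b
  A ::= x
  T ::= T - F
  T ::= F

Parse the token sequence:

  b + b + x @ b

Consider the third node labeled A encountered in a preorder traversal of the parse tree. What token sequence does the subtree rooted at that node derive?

[E [T [F [F [F [P [A b]]] + [P [A b]]] + [P [A x]]]] @ [E [T [F [P [A b]]]]]]

x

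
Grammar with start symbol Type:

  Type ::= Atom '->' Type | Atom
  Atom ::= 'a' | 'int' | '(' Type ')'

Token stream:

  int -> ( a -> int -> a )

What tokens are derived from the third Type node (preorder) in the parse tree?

[Type [Atom int] -> [Type [Atom ( [Type [Atom a] -> [Type [Atom int] -> [Type [Atom a]]]] )]]]

a -> int -> a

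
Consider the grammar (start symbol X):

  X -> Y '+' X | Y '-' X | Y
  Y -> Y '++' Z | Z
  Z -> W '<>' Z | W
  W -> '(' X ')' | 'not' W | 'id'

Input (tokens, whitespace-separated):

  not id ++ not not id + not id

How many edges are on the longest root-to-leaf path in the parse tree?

[X [Y [Y [Z [W not [W id]]]] ++ [Z [W not [W not [W id]]]]] + [X [Y [Z [W not [W id]]]]]]

6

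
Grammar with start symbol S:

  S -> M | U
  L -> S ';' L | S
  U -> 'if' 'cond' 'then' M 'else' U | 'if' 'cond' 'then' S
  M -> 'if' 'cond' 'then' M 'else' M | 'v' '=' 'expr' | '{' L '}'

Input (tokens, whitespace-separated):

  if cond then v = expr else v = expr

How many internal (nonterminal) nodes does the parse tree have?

[S [M if cond then [M v = expr] else [M v = expr]]]

4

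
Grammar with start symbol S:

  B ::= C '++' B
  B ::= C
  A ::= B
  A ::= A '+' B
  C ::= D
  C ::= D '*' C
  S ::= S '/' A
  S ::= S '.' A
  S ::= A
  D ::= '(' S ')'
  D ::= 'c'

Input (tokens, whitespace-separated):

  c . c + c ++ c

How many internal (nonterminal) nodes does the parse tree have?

17

[S [S [A [B [C [D c]]]]] . [A [A [B [C [D c]]]] + [B [C [D c]] ++ [B [C [D c]]]]]]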